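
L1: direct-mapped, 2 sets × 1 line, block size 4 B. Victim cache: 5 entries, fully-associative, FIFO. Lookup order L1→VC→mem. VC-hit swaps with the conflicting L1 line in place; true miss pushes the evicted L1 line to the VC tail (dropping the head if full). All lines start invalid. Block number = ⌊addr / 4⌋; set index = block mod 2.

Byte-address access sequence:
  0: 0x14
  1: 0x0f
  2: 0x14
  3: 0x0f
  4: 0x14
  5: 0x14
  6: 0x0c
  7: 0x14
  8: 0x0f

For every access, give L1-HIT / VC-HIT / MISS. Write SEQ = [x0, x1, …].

0: 0x14 (blk 5, set 1) → MISS  vc=[]
1: 0xf (blk 3, set 1) → MISS  vc=[5]
2: 0x14 (blk 5, set 1) → VC-HIT  vc=[3]
3: 0xf (blk 3, set 1) → VC-HIT  vc=[5]
4: 0x14 (blk 5, set 1) → VC-HIT  vc=[3]
5: 0x14 (blk 5, set 1) → L1-HIT  vc=[3]
6: 0xc (blk 3, set 1) → VC-HIT  vc=[5]
7: 0x14 (blk 5, set 1) → VC-HIT  vc=[3]
8: 0xf (blk 3, set 1) → VC-HIT  vc=[5]

SEQ = [MISS, MISS, VC-HIT, VC-HIT, VC-HIT, L1-HIT, VC-HIT, VC-HIT, VC-HIT]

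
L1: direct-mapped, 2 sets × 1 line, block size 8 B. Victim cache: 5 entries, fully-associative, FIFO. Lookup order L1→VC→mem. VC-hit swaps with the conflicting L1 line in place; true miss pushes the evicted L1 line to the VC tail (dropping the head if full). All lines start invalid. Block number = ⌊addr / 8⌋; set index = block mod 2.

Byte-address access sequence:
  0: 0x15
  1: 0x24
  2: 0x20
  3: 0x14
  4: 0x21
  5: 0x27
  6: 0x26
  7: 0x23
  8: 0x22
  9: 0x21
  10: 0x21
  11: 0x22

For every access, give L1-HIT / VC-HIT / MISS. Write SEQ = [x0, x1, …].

SEQ = [MISS, MISS, L1-HIT, VC-HIT, VC-HIT, L1-HIT, L1-HIT, L1-HIT, L1-HIT, L1-HIT, L1-HIT, L1-HIT]

0: 0x15 (blk 2, set 0) → MISS  vc=[]
1: 0x24 (blk 4, set 0) → MISS  vc=[2]
2: 0x20 (blk 4, set 0) → L1-HIT  vc=[2]
3: 0x14 (blk 2, set 0) → VC-HIT  vc=[4]
4: 0x21 (blk 4, set 0) → VC-HIT  vc=[2]
5: 0x27 (blk 4, set 0) → L1-HIT  vc=[2]
6: 0x26 (blk 4, set 0) → L1-HIT  vc=[2]
7: 0x23 (blk 4, set 0) → L1-HIT  vc=[2]
8: 0x22 (blk 4, set 0) → L1-HIT  vc=[2]
9: 0x21 (blk 4, set 0) → L1-HIT  vc=[2]
10: 0x21 (blk 4, set 0) → L1-HIT  vc=[2]
11: 0x22 (blk 4, set 0) → L1-HIT  vc=[2]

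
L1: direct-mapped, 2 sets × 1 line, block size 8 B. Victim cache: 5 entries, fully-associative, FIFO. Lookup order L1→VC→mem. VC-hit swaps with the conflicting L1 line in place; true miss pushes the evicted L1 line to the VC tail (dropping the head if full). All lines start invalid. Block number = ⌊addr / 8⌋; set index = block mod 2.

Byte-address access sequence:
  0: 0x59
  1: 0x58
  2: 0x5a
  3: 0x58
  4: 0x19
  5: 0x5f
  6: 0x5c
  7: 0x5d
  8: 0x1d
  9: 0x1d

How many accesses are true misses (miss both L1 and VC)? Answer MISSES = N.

MISSES = 2

  [0] addr=0x59 blk=11 s=1: MISS | VC []
  [1] addr=0x58 blk=11 s=1: L1-HIT | VC []
  [2] addr=0x5a blk=11 s=1: L1-HIT | VC []
  [3] addr=0x58 blk=11 s=1: L1-HIT | VC []
  [4] addr=0x19 blk=3 s=1: MISS | VC [11]
  [5] addr=0x5f blk=11 s=1: VC-HIT | VC [3]
  [6] addr=0x5c blk=11 s=1: L1-HIT | VC [3]
  [7] addr=0x5d blk=11 s=1: L1-HIT | VC [3]
  [8] addr=0x1d blk=3 s=1: VC-HIT | VC [11]
  [9] addr=0x1d blk=3 s=1: L1-HIT | VC [11]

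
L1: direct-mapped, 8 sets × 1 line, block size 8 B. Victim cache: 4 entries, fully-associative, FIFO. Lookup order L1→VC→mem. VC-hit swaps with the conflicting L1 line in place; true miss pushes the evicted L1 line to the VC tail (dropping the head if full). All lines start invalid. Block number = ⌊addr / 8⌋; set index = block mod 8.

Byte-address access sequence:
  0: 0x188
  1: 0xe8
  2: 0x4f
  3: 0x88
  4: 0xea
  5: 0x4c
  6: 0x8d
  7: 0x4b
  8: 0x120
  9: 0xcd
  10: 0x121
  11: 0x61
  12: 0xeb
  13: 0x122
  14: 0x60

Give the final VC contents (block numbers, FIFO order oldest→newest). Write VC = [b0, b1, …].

VC = [49, 17, 9, 36]

  [0] addr=0x188 blk=49 s=1: MISS | VC []
  [1] addr=0xe8 blk=29 s=5: MISS | VC []
  [2] addr=0x4f blk=9 s=1: MISS | VC [49]
  [3] addr=0x88 blk=17 s=1: MISS | VC [49, 9]
  [4] addr=0xea blk=29 s=5: L1-HIT | VC [49, 9]
  [5] addr=0x4c blk=9 s=1: VC-HIT | VC [49, 17]
  [6] addr=0x8d blk=17 s=1: VC-HIT | VC [49, 9]
  [7] addr=0x4b blk=9 s=1: VC-HIT | VC [49, 17]
  [8] addr=0x120 blk=36 s=4: MISS | VC [49, 17]
  [9] addr=0xcd blk=25 s=1: MISS | VC [49, 17, 9]
  [10] addr=0x121 blk=36 s=4: L1-HIT | VC [49, 17, 9]
  [11] addr=0x61 blk=12 s=4: MISS | VC [49, 17, 9, 36]
  [12] addr=0xeb blk=29 s=5: L1-HIT | VC [49, 17, 9, 36]
  [13] addr=0x122 blk=36 s=4: VC-HIT | VC [49, 17, 9, 12]
  [14] addr=0x60 blk=12 s=4: VC-HIT | VC [49, 17, 9, 36]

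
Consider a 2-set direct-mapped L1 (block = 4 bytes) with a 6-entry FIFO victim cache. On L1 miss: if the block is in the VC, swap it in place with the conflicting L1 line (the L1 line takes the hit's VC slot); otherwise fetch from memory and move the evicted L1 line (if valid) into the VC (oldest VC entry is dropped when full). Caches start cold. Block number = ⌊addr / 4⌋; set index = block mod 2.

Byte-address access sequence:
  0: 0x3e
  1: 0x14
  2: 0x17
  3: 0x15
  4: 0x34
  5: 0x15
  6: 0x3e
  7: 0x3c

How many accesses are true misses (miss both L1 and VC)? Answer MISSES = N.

MISSES = 3

  [0] addr=0x3e blk=15 s=1: MISS | VC []
  [1] addr=0x14 blk=5 s=1: MISS | VC [15]
  [2] addr=0x17 blk=5 s=1: L1-HIT | VC [15]
  [3] addr=0x15 blk=5 s=1: L1-HIT | VC [15]
  [4] addr=0x34 blk=13 s=1: MISS | VC [15, 5]
  [5] addr=0x15 blk=5 s=1: VC-HIT | VC [15, 13]
  [6] addr=0x3e blk=15 s=1: VC-HIT | VC [5, 13]
  [7] addr=0x3c blk=15 s=1: L1-HIT | VC [5, 13]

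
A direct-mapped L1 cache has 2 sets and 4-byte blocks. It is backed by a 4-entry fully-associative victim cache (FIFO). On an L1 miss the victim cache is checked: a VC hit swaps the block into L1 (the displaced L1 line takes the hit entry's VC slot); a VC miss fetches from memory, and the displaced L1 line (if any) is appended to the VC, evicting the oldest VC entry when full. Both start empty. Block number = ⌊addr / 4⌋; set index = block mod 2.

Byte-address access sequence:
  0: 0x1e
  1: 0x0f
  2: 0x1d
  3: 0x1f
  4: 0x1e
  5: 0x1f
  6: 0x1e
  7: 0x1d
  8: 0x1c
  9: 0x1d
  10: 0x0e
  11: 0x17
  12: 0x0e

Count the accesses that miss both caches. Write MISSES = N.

#0 0x1e→b7/s1 MISS; vc=[]
#1 0xf→b3/s1 MISS; vc=[7]
#2 0x1d→b7/s1 VC-HIT; vc=[3]
#3 0x1f→b7/s1 L1-HIT; vc=[3]
#4 0x1e→b7/s1 L1-HIT; vc=[3]
#5 0x1f→b7/s1 L1-HIT; vc=[3]
#6 0x1e→b7/s1 L1-HIT; vc=[3]
#7 0x1d→b7/s1 L1-HIT; vc=[3]
#8 0x1c→b7/s1 L1-HIT; vc=[3]
#9 0x1d→b7/s1 L1-HIT; vc=[3]
#10 0xe→b3/s1 VC-HIT; vc=[7]
#11 0x17→b5/s1 MISS; vc=[7,3]
#12 0xe→b3/s1 VC-HIT; vc=[7,5]

MISSES = 3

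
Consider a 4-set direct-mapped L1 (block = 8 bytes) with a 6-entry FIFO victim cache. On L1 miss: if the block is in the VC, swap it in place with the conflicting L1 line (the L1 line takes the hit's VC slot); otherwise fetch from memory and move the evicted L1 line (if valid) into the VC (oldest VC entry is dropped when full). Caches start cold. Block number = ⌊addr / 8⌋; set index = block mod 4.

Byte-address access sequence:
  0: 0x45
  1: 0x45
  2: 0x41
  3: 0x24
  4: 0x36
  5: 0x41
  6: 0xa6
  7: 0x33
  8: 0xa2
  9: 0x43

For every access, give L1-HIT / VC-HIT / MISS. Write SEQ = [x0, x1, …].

SEQ = [MISS, L1-HIT, L1-HIT, MISS, MISS, VC-HIT, MISS, L1-HIT, L1-HIT, VC-HIT]

#0 0x45→b8/s0 MISS; vc=[]
#1 0x45→b8/s0 L1-HIT; vc=[]
#2 0x41→b8/s0 L1-HIT; vc=[]
#3 0x24→b4/s0 MISS; vc=[8]
#4 0x36→b6/s2 MISS; vc=[8]
#5 0x41→b8/s0 VC-HIT; vc=[4]
#6 0xa6→b20/s0 MISS; vc=[4,8]
#7 0x33→b6/s2 L1-HIT; vc=[4,8]
#8 0xa2→b20/s0 L1-HIT; vc=[4,8]
#9 0x43→b8/s0 VC-HIT; vc=[4,20]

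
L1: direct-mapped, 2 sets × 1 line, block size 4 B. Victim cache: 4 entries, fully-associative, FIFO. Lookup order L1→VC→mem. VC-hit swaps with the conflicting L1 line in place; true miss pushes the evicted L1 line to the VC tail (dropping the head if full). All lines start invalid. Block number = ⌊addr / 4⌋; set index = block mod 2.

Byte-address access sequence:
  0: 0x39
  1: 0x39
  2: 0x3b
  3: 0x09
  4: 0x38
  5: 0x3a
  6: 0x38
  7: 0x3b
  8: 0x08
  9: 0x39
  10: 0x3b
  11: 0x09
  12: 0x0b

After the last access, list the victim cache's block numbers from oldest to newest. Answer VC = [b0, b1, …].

VC = [14]

#0 0x39→b14/s0 MISS; vc=[]
#1 0x39→b14/s0 L1-HIT; vc=[]
#2 0x3b→b14/s0 L1-HIT; vc=[]
#3 0x9→b2/s0 MISS; vc=[14]
#4 0x38→b14/s0 VC-HIT; vc=[2]
#5 0x3a→b14/s0 L1-HIT; vc=[2]
#6 0x38→b14/s0 L1-HIT; vc=[2]
#7 0x3b→b14/s0 L1-HIT; vc=[2]
#8 0x8→b2/s0 VC-HIT; vc=[14]
#9 0x39→b14/s0 VC-HIT; vc=[2]
#10 0x3b→b14/s0 L1-HIT; vc=[2]
#11 0x9→b2/s0 VC-HIT; vc=[14]
#12 0xb→b2/s0 L1-HIT; vc=[14]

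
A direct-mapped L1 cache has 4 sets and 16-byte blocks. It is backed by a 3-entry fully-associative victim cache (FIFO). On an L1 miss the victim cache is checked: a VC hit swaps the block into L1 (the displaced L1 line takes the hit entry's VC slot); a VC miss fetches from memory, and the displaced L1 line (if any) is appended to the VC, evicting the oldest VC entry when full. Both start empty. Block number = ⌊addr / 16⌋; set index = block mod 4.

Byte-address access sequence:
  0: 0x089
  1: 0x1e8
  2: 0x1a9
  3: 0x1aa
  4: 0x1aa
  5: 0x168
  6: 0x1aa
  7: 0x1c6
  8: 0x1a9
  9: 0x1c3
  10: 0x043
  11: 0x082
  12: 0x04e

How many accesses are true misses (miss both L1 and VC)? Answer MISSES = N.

MISSES = 6

0: 0x89 (blk 8, set 0) → MISS  vc=[]
1: 0x1e8 (blk 30, set 2) → MISS  vc=[]
2: 0x1a9 (blk 26, set 2) → MISS  vc=[30]
3: 0x1aa (blk 26, set 2) → L1-HIT  vc=[30]
4: 0x1aa (blk 26, set 2) → L1-HIT  vc=[30]
5: 0x168 (blk 22, set 2) → MISS  vc=[30, 26]
6: 0x1aa (blk 26, set 2) → VC-HIT  vc=[30, 22]
7: 0x1c6 (blk 28, set 0) → MISS  vc=[30, 22, 8]
8: 0x1a9 (blk 26, set 2) → L1-HIT  vc=[30, 22, 8]
9: 0x1c3 (blk 28, set 0) → L1-HIT  vc=[30, 22, 8]
10: 0x43 (blk 4, set 0) → MISS  vc=[22, 8, 28]
11: 0x82 (blk 8, set 0) → VC-HIT  vc=[22, 4, 28]
12: 0x4e (blk 4, set 0) → VC-HIT  vc=[22, 8, 28]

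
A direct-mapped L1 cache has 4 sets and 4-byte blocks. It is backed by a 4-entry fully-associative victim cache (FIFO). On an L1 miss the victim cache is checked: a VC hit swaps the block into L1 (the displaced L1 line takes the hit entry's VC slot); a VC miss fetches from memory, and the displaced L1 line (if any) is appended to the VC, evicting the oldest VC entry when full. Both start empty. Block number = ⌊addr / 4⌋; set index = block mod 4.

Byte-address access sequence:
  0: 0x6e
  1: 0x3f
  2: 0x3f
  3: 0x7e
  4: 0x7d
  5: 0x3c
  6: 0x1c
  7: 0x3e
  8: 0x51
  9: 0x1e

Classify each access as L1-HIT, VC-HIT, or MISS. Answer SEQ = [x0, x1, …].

SEQ = [MISS, MISS, L1-HIT, MISS, L1-HIT, VC-HIT, MISS, VC-HIT, MISS, VC-HIT]

0: 0x6e (blk 27, set 3) → MISS  vc=[]
1: 0x3f (blk 15, set 3) → MISS  vc=[27]
2: 0x3f (blk 15, set 3) → L1-HIT  vc=[27]
3: 0x7e (blk 31, set 3) → MISS  vc=[27, 15]
4: 0x7d (blk 31, set 3) → L1-HIT  vc=[27, 15]
5: 0x3c (blk 15, set 3) → VC-HIT  vc=[27, 31]
6: 0x1c (blk 7, set 3) → MISS  vc=[27, 31, 15]
7: 0x3e (blk 15, set 3) → VC-HIT  vc=[27, 31, 7]
8: 0x51 (blk 20, set 0) → MISS  vc=[27, 31, 7]
9: 0x1e (blk 7, set 3) → VC-HIT  vc=[27, 31, 15]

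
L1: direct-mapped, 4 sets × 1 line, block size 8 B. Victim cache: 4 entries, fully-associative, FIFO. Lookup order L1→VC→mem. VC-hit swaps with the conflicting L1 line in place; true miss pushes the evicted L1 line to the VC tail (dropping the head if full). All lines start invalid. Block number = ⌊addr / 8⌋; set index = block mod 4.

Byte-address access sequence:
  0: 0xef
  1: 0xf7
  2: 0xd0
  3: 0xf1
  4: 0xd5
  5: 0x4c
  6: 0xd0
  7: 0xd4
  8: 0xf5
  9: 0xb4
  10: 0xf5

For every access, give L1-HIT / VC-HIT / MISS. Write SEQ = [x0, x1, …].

SEQ = [MISS, MISS, MISS, VC-HIT, VC-HIT, MISS, L1-HIT, L1-HIT, VC-HIT, MISS, VC-HIT]

0: 0xef (blk 29, set 1) → MISS  vc=[]
1: 0xf7 (blk 30, set 2) → MISS  vc=[]
2: 0xd0 (blk 26, set 2) → MISS  vc=[30]
3: 0xf1 (blk 30, set 2) → VC-HIT  vc=[26]
4: 0xd5 (blk 26, set 2) → VC-HIT  vc=[30]
5: 0x4c (blk 9, set 1) → MISS  vc=[30, 29]
6: 0xd0 (blk 26, set 2) → L1-HIT  vc=[30, 29]
7: 0xd4 (blk 26, set 2) → L1-HIT  vc=[30, 29]
8: 0xf5 (blk 30, set 2) → VC-HIT  vc=[26, 29]
9: 0xb4 (blk 22, set 2) → MISS  vc=[26, 29, 30]
10: 0xf5 (blk 30, set 2) → VC-HIT  vc=[26, 29, 22]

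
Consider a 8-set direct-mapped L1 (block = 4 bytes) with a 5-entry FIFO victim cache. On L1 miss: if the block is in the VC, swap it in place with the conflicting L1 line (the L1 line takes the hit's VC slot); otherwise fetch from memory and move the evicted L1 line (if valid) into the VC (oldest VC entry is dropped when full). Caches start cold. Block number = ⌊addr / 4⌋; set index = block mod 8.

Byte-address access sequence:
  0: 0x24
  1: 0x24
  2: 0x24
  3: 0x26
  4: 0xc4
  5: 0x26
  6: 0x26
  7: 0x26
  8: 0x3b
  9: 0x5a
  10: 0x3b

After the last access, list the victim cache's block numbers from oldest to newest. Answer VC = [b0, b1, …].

#0 0x24→b9/s1 MISS; vc=[]
#1 0x24→b9/s1 L1-HIT; vc=[]
#2 0x24→b9/s1 L1-HIT; vc=[]
#3 0x26→b9/s1 L1-HIT; vc=[]
#4 0xc4→b49/s1 MISS; vc=[9]
#5 0x26→b9/s1 VC-HIT; vc=[49]
#6 0x26→b9/s1 L1-HIT; vc=[49]
#7 0x26→b9/s1 L1-HIT; vc=[49]
#8 0x3b→b14/s6 MISS; vc=[49]
#9 0x5a→b22/s6 MISS; vc=[49,14]
#10 0x3b→b14/s6 VC-HIT; vc=[49,22]

VC = [49, 22]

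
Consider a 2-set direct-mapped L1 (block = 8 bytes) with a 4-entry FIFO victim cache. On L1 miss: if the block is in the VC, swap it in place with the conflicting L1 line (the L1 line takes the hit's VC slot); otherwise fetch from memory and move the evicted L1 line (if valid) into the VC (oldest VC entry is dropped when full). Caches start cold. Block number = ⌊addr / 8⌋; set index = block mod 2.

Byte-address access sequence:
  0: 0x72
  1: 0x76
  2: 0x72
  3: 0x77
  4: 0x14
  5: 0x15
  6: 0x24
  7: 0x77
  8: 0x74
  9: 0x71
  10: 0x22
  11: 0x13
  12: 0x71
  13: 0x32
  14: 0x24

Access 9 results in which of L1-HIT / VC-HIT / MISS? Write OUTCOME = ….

OUTCOME = L1-HIT

#0 0x72→b14/s0 MISS; vc=[]
#1 0x76→b14/s0 L1-HIT; vc=[]
#2 0x72→b14/s0 L1-HIT; vc=[]
#3 0x77→b14/s0 L1-HIT; vc=[]
#4 0x14→b2/s0 MISS; vc=[14]
#5 0x15→b2/s0 L1-HIT; vc=[14]
#6 0x24→b4/s0 MISS; vc=[14,2]
#7 0x77→b14/s0 VC-HIT; vc=[4,2]
#8 0x74→b14/s0 L1-HIT; vc=[4,2]
#9 0x71→b14/s0 L1-HIT; vc=[4,2]
#10 0x22→b4/s0 VC-HIT; vc=[14,2]
#11 0x13→b2/s0 VC-HIT; vc=[14,4]
#12 0x71→b14/s0 VC-HIT; vc=[2,4]
#13 0x32→b6/s0 MISS; vc=[2,4,14]
#14 0x24→b4/s0 VC-HIT; vc=[2,6,14]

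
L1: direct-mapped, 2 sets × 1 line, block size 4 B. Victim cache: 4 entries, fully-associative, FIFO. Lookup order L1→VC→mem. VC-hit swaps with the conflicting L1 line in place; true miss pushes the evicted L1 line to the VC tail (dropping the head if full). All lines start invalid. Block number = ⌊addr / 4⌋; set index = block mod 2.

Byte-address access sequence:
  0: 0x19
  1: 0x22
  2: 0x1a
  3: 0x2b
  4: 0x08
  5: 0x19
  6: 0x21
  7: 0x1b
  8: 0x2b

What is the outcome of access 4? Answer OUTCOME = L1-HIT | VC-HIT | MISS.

  [0] addr=0x19 blk=6 s=0: MISS | VC []
  [1] addr=0x22 blk=8 s=0: MISS | VC [6]
  [2] addr=0x1a blk=6 s=0: VC-HIT | VC [8]
  [3] addr=0x2b blk=10 s=0: MISS | VC [8, 6]
  [4] addr=0x8 blk=2 s=0: MISS | VC [8, 6, 10]
  [5] addr=0x19 blk=6 s=0: VC-HIT | VC [8, 2, 10]
  [6] addr=0x21 blk=8 s=0: VC-HIT | VC [6, 2, 10]
  [7] addr=0x1b blk=6 s=0: VC-HIT | VC [8, 2, 10]
  [8] addr=0x2b blk=10 s=0: VC-HIT | VC [8, 2, 6]

OUTCOME = MISS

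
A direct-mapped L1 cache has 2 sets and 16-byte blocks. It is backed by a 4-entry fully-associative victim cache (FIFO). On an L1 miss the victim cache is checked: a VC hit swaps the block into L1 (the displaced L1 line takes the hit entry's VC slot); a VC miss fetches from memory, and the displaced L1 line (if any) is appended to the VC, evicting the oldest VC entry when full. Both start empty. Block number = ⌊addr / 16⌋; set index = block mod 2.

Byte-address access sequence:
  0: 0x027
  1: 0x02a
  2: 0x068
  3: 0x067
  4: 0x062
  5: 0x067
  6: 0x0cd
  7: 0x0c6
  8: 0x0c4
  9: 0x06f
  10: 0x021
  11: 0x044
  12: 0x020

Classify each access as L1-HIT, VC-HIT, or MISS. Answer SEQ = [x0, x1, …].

#0 0x27→b2/s0 MISS; vc=[]
#1 0x2a→b2/s0 L1-HIT; vc=[]
#2 0x68→b6/s0 MISS; vc=[2]
#3 0x67→b6/s0 L1-HIT; vc=[2]
#4 0x62→b6/s0 L1-HIT; vc=[2]
#5 0x67→b6/s0 L1-HIT; vc=[2]
#6 0xcd→b12/s0 MISS; vc=[2,6]
#7 0xc6→b12/s0 L1-HIT; vc=[2,6]
#8 0xc4→b12/s0 L1-HIT; vc=[2,6]
#9 0x6f→b6/s0 VC-HIT; vc=[2,12]
#10 0x21→b2/s0 VC-HIT; vc=[6,12]
#11 0x44→b4/s0 MISS; vc=[6,12,2]
#12 0x20→b2/s0 VC-HIT; vc=[6,12,4]

SEQ = [MISS, L1-HIT, MISS, L1-HIT, L1-HIT, L1-HIT, MISS, L1-HIT, L1-HIT, VC-HIT, VC-HIT, MISS, VC-HIT]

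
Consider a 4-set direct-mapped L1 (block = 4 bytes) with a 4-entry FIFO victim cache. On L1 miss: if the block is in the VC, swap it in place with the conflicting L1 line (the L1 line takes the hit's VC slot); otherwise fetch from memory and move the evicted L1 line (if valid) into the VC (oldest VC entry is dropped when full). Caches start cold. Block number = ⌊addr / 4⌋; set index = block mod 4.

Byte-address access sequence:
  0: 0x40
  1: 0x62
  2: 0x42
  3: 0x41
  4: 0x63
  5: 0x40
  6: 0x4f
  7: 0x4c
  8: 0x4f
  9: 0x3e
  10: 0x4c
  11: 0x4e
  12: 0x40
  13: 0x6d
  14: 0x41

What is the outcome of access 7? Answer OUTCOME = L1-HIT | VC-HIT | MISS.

#0 0x40→b16/s0 MISS; vc=[]
#1 0x62→b24/s0 MISS; vc=[16]
#2 0x42→b16/s0 VC-HIT; vc=[24]
#3 0x41→b16/s0 L1-HIT; vc=[24]
#4 0x63→b24/s0 VC-HIT; vc=[16]
#5 0x40→b16/s0 VC-HIT; vc=[24]
#6 0x4f→b19/s3 MISS; vc=[24]
#7 0x4c→b19/s3 L1-HIT; vc=[24]
#8 0x4f→b19/s3 L1-HIT; vc=[24]
#9 0x3e→b15/s3 MISS; vc=[24,19]
#10 0x4c→b19/s3 VC-HIT; vc=[24,15]
#11 0x4e→b19/s3 L1-HIT; vc=[24,15]
#12 0x40→b16/s0 L1-HIT; vc=[24,15]
#13 0x6d→b27/s3 MISS; vc=[24,15,19]
#14 0x41→b16/s0 L1-HIT; vc=[24,15,19]

OUTCOME = L1-HIT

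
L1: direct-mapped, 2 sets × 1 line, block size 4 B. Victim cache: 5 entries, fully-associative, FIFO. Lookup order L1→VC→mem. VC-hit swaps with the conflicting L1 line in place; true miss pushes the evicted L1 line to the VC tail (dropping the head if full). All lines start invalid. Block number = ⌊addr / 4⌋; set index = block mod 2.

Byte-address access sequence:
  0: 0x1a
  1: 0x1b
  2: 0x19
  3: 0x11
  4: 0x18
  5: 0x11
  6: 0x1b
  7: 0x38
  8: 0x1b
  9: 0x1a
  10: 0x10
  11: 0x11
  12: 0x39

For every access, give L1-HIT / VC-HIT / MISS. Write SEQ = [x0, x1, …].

  [0] addr=0x1a blk=6 s=0: MISS | VC []
  [1] addr=0x1b blk=6 s=0: L1-HIT | VC []
  [2] addr=0x19 blk=6 s=0: L1-HIT | VC []
  [3] addr=0x11 blk=4 s=0: MISS | VC [6]
  [4] addr=0x18 blk=6 s=0: VC-HIT | VC [4]
  [5] addr=0x11 blk=4 s=0: VC-HIT | VC [6]
  [6] addr=0x1b blk=6 s=0: VC-HIT | VC [4]
  [7] addr=0x38 blk=14 s=0: MISS | VC [4, 6]
  [8] addr=0x1b blk=6 s=0: VC-HIT | VC [4, 14]
  [9] addr=0x1a blk=6 s=0: L1-HIT | VC [4, 14]
  [10] addr=0x10 blk=4 s=0: VC-HIT | VC [6, 14]
  [11] addr=0x11 blk=4 s=0: L1-HIT | VC [6, 14]
  [12] addr=0x39 blk=14 s=0: VC-HIT | VC [6, 4]

SEQ = [MISS, L1-HIT, L1-HIT, MISS, VC-HIT, VC-HIT, VC-HIT, MISS, VC-HIT, L1-HIT, VC-HIT, L1-HIT, VC-HIT]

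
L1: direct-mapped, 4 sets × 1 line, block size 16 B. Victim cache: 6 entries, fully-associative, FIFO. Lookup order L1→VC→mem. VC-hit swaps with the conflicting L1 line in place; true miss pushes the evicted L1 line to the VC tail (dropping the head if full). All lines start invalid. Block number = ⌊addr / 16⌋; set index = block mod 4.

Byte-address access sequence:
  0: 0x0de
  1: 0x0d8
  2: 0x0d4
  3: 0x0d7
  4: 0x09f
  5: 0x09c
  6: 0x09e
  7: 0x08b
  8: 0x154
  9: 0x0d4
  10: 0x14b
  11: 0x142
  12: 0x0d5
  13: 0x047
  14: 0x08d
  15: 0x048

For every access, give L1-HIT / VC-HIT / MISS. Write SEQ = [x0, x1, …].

  [0] addr=0xde blk=13 s=1: MISS | VC []
  [1] addr=0xd8 blk=13 s=1: L1-HIT | VC []
  [2] addr=0xd4 blk=13 s=1: L1-HIT | VC []
  [3] addr=0xd7 blk=13 s=1: L1-HIT | VC []
  [4] addr=0x9f blk=9 s=1: MISS | VC [13]
  [5] addr=0x9c blk=9 s=1: L1-HIT | VC [13]
  [6] addr=0x9e blk=9 s=1: L1-HIT | VC [13]
  [7] addr=0x8b blk=8 s=0: MISS | VC [13]
  [8] addr=0x154 blk=21 s=1: MISS | VC [13, 9]
  [9] addr=0xd4 blk=13 s=1: VC-HIT | VC [21, 9]
  [10] addr=0x14b blk=20 s=0: MISS | VC [21, 9, 8]
  [11] addr=0x142 blk=20 s=0: L1-HIT | VC [21, 9, 8]
  [12] addr=0xd5 blk=13 s=1: L1-HIT | VC [21, 9, 8]
  [13] addr=0x47 blk=4 s=0: MISS | VC [21, 9, 8, 20]
  [14] addr=0x8d blk=8 s=0: VC-HIT | VC [21, 9, 4, 20]
  [15] addr=0x48 blk=4 s=0: VC-HIT | VC [21, 9, 8, 20]

SEQ = [MISS, L1-HIT, L1-HIT, L1-HIT, MISS, L1-HIT, L1-HIT, MISS, MISS, VC-HIT, MISS, L1-HIT, L1-HIT, MISS, VC-HIT, VC-HIT]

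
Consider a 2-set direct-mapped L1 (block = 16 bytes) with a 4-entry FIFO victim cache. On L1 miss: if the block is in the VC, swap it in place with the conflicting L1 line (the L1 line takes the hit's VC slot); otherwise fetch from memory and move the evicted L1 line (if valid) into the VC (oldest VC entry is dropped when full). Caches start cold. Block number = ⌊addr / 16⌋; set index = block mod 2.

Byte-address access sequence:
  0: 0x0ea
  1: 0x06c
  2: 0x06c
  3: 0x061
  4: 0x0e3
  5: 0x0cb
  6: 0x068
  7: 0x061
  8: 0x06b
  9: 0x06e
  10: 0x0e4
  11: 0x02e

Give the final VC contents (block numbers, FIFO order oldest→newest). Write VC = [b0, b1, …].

#0 0xea→b14/s0 MISS; vc=[]
#1 0x6c→b6/s0 MISS; vc=[14]
#2 0x6c→b6/s0 L1-HIT; vc=[14]
#3 0x61→b6/s0 L1-HIT; vc=[14]
#4 0xe3→b14/s0 VC-HIT; vc=[6]
#5 0xcb→b12/s0 MISS; vc=[6,14]
#6 0x68→b6/s0 VC-HIT; vc=[12,14]
#7 0x61→b6/s0 L1-HIT; vc=[12,14]
#8 0x6b→b6/s0 L1-HIT; vc=[12,14]
#9 0x6e→b6/s0 L1-HIT; vc=[12,14]
#10 0xe4→b14/s0 VC-HIT; vc=[12,6]
#11 0x2e→b2/s0 MISS; vc=[12,6,14]

VC = [12, 6, 14]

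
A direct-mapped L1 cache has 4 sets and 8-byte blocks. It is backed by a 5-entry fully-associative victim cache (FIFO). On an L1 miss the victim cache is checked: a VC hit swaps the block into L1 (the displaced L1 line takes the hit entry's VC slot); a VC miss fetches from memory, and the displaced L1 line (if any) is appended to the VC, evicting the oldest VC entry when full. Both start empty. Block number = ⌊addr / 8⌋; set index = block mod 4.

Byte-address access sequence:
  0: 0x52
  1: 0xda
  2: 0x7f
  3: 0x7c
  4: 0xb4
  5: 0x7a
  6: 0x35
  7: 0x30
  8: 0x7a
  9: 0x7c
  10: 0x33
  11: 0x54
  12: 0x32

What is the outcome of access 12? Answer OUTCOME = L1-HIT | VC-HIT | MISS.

  [0] addr=0x52 blk=10 s=2: MISS | VC []
  [1] addr=0xda blk=27 s=3: MISS | VC []
  [2] addr=0x7f blk=15 s=3: MISS | VC [27]
  [3] addr=0x7c blk=15 s=3: L1-HIT | VC [27]
  [4] addr=0xb4 blk=22 s=2: MISS | VC [27, 10]
  [5] addr=0x7a blk=15 s=3: L1-HIT | VC [27, 10]
  [6] addr=0x35 blk=6 s=2: MISS | VC [27, 10, 22]
  [7] addr=0x30 blk=6 s=2: L1-HIT | VC [27, 10, 22]
  [8] addr=0x7a blk=15 s=3: L1-HIT | VC [27, 10, 22]
  [9] addr=0x7c blk=15 s=3: L1-HIT | VC [27, 10, 22]
  [10] addr=0x33 blk=6 s=2: L1-HIT | VC [27, 10, 22]
  [11] addr=0x54 blk=10 s=2: VC-HIT | VC [27, 6, 22]
  [12] addr=0x32 blk=6 s=2: VC-HIT | VC [27, 10, 22]

OUTCOME = VC-HIT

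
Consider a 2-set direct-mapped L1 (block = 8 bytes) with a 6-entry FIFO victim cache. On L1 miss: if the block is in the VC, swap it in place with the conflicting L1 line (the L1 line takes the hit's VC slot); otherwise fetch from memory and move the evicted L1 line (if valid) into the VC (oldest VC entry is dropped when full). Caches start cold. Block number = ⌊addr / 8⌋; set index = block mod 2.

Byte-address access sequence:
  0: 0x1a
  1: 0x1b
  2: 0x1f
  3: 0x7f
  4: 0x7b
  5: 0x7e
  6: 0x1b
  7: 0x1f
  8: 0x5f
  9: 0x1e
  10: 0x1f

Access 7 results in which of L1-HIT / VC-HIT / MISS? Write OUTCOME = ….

  [0] addr=0x1a blk=3 s=1: MISS | VC []
  [1] addr=0x1b blk=3 s=1: L1-HIT | VC []
  [2] addr=0x1f blk=3 s=1: L1-HIT | VC []
  [3] addr=0x7f blk=15 s=1: MISS | VC [3]
  [4] addr=0x7b blk=15 s=1: L1-HIT | VC [3]
  [5] addr=0x7e blk=15 s=1: L1-HIT | VC [3]
  [6] addr=0x1b blk=3 s=1: VC-HIT | VC [15]
  [7] addr=0x1f blk=3 s=1: L1-HIT | VC [15]
  [8] addr=0x5f blk=11 s=1: MISS | VC [15, 3]
  [9] addr=0x1e blk=3 s=1: VC-HIT | VC [15, 11]
  [10] addr=0x1f blk=3 s=1: L1-HIT | VC [15, 11]

OUTCOME = L1-HIT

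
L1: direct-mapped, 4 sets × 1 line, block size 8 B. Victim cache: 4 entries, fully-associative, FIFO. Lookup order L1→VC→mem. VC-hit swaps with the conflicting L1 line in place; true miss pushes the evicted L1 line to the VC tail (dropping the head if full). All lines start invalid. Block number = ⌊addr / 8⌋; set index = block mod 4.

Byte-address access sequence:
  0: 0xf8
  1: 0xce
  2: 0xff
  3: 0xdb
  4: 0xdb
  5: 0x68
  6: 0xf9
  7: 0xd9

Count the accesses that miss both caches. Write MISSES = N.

0: 0xf8 (blk 31, set 3) → MISS  vc=[]
1: 0xce (blk 25, set 1) → MISS  vc=[]
2: 0xff (blk 31, set 3) → L1-HIT  vc=[]
3: 0xdb (blk 27, set 3) → MISS  vc=[31]
4: 0xdb (blk 27, set 3) → L1-HIT  vc=[31]
5: 0x68 (blk 13, set 1) → MISS  vc=[31, 25]
6: 0xf9 (blk 31, set 3) → VC-HIT  vc=[27, 25]
7: 0xd9 (blk 27, set 3) → VC-HIT  vc=[31, 25]

MISSES = 4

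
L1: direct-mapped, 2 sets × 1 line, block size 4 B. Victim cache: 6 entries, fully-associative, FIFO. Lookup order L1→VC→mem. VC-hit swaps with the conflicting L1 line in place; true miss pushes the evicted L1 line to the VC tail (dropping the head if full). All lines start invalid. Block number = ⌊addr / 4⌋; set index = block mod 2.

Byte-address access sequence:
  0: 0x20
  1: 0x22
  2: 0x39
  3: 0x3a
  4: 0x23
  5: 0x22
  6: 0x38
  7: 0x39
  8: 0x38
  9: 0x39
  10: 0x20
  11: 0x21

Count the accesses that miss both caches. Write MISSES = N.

MISSES = 2

  [0] addr=0x20 blk=8 s=0: MISS | VC []
  [1] addr=0x22 blk=8 s=0: L1-HIT | VC []
  [2] addr=0x39 blk=14 s=0: MISS | VC [8]
  [3] addr=0x3a blk=14 s=0: L1-HIT | VC [8]
  [4] addr=0x23 blk=8 s=0: VC-HIT | VC [14]
  [5] addr=0x22 blk=8 s=0: L1-HIT | VC [14]
  [6] addr=0x38 blk=14 s=0: VC-HIT | VC [8]
  [7] addr=0x39 blk=14 s=0: L1-HIT | VC [8]
  [8] addr=0x38 blk=14 s=0: L1-HIT | VC [8]
  [9] addr=0x39 blk=14 s=0: L1-HIT | VC [8]
  [10] addr=0x20 blk=8 s=0: VC-HIT | VC [14]
  [11] addr=0x21 blk=8 s=0: L1-HIT | VC [14]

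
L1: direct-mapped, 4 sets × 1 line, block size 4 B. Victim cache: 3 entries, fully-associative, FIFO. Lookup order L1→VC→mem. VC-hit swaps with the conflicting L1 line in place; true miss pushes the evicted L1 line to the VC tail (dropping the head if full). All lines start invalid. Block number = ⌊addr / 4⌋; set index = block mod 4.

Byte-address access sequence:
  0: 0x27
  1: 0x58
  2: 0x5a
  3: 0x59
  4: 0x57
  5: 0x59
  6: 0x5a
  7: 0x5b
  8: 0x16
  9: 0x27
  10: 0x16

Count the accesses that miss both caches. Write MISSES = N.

  [0] addr=0x27 blk=9 s=1: MISS | VC []
  [1] addr=0x58 blk=22 s=2: MISS | VC []
  [2] addr=0x5a blk=22 s=2: L1-HIT | VC []
  [3] addr=0x59 blk=22 s=2: L1-HIT | VC []
  [4] addr=0x57 blk=21 s=1: MISS | VC [9]
  [5] addr=0x59 blk=22 s=2: L1-HIT | VC [9]
  [6] addr=0x5a blk=22 s=2: L1-HIT | VC [9]
  [7] addr=0x5b blk=22 s=2: L1-HIT | VC [9]
  [8] addr=0x16 blk=5 s=1: MISS | VC [9, 21]
  [9] addr=0x27 blk=9 s=1: VC-HIT | VC [5, 21]
  [10] addr=0x16 blk=5 s=1: VC-HIT | VC [9, 21]

MISSES = 4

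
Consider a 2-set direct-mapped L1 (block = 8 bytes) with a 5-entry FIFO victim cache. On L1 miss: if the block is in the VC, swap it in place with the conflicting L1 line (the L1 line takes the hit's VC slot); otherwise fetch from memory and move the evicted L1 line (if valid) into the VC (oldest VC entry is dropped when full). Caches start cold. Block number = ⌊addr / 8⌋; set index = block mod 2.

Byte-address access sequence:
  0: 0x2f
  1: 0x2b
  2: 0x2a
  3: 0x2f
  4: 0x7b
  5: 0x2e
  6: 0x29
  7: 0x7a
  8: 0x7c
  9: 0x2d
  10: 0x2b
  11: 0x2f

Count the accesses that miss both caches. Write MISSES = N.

MISSES = 2

#0 0x2f→b5/s1 MISS; vc=[]
#1 0x2b→b5/s1 L1-HIT; vc=[]
#2 0x2a→b5/s1 L1-HIT; vc=[]
#3 0x2f→b5/s1 L1-HIT; vc=[]
#4 0x7b→b15/s1 MISS; vc=[5]
#5 0x2e→b5/s1 VC-HIT; vc=[15]
#6 0x29→b5/s1 L1-HIT; vc=[15]
#7 0x7a→b15/s1 VC-HIT; vc=[5]
#8 0x7c→b15/s1 L1-HIT; vc=[5]
#9 0x2d→b5/s1 VC-HIT; vc=[15]
#10 0x2b→b5/s1 L1-HIT; vc=[15]
#11 0x2f→b5/s1 L1-HIT; vc=[15]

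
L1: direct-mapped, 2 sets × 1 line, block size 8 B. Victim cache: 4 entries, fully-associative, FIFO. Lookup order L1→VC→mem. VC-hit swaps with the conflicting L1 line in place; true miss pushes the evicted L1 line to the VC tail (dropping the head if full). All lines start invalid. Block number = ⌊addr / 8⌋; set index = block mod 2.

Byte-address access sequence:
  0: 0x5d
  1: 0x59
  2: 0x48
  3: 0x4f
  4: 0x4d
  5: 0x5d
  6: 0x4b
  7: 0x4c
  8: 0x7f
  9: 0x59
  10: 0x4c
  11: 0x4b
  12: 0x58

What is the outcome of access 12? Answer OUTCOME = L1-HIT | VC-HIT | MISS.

0: 0x5d (blk 11, set 1) → MISS  vc=[]
1: 0x59 (blk 11, set 1) → L1-HIT  vc=[]
2: 0x48 (blk 9, set 1) → MISS  vc=[11]
3: 0x4f (blk 9, set 1) → L1-HIT  vc=[11]
4: 0x4d (blk 9, set 1) → L1-HIT  vc=[11]
5: 0x5d (blk 11, set 1) → VC-HIT  vc=[9]
6: 0x4b (blk 9, set 1) → VC-HIT  vc=[11]
7: 0x4c (blk 9, set 1) → L1-HIT  vc=[11]
8: 0x7f (blk 15, set 1) → MISS  vc=[11, 9]
9: 0x59 (blk 11, set 1) → VC-HIT  vc=[15, 9]
10: 0x4c (blk 9, set 1) → VC-HIT  vc=[15, 11]
11: 0x4b (blk 9, set 1) → L1-HIT  vc=[15, 11]
12: 0x58 (blk 11, set 1) → VC-HIT  vc=[15, 9]

OUTCOME = VC-HIT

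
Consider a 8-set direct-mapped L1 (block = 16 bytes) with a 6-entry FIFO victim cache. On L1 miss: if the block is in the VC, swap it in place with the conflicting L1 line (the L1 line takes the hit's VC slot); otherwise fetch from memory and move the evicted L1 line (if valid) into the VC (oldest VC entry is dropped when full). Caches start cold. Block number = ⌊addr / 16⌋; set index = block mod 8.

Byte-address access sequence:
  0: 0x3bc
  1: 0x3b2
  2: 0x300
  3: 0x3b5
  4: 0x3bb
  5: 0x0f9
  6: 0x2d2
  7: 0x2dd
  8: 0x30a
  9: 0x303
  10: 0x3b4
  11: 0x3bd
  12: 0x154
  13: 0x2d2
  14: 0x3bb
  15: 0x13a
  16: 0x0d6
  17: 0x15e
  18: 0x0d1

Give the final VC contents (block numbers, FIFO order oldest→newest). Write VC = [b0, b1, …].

  [0] addr=0x3bc blk=59 s=3: MISS | VC []
  [1] addr=0x3b2 blk=59 s=3: L1-HIT | VC []
  [2] addr=0x300 blk=48 s=0: MISS | VC []
  [3] addr=0x3b5 blk=59 s=3: L1-HIT | VC []
  [4] addr=0x3bb blk=59 s=3: L1-HIT | VC []
  [5] addr=0xf9 blk=15 s=7: MISS | VC []
  [6] addr=0x2d2 blk=45 s=5: MISS | VC []
  [7] addr=0x2dd blk=45 s=5: L1-HIT | VC []
  [8] addr=0x30a blk=48 s=0: L1-HIT | VC []
  [9] addr=0x303 blk=48 s=0: L1-HIT | VC []
  [10] addr=0x3b4 blk=59 s=3: L1-HIT | VC []
  [11] addr=0x3bd blk=59 s=3: L1-HIT | VC []
  [12] addr=0x154 blk=21 s=5: MISS | VC [45]
  [13] addr=0x2d2 blk=45 s=5: VC-HIT | VC [21]
  [14] addr=0x3bb blk=59 s=3: L1-HIT | VC [21]
  [15] addr=0x13a blk=19 s=3: MISS | VC [21, 59]
  [16] addr=0xd6 blk=13 s=5: MISS | VC [21, 59, 45]
  [17] addr=0x15e blk=21 s=5: VC-HIT | VC [13, 59, 45]
  [18] addr=0xd1 blk=13 s=5: VC-HIT | VC [21, 59, 45]

VC = [21, 59, 45]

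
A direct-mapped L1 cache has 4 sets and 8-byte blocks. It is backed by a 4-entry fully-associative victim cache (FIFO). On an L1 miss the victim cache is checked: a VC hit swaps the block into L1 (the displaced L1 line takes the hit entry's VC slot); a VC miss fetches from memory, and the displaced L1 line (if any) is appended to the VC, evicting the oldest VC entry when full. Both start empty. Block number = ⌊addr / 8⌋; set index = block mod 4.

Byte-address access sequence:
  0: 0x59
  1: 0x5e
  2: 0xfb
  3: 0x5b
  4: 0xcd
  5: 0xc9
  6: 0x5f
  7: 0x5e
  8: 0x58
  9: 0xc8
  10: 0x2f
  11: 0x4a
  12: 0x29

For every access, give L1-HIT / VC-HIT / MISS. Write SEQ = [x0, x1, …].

SEQ = [MISS, L1-HIT, MISS, VC-HIT, MISS, L1-HIT, L1-HIT, L1-HIT, L1-HIT, L1-HIT, MISS, MISS, VC-HIT]

#0 0x59→b11/s3 MISS; vc=[]
#1 0x5e→b11/s3 L1-HIT; vc=[]
#2 0xfb→b31/s3 MISS; vc=[11]
#3 0x5b→b11/s3 VC-HIT; vc=[31]
#4 0xcd→b25/s1 MISS; vc=[31]
#5 0xc9→b25/s1 L1-HIT; vc=[31]
#6 0x5f→b11/s3 L1-HIT; vc=[31]
#7 0x5e→b11/s3 L1-HIT; vc=[31]
#8 0x58→b11/s3 L1-HIT; vc=[31]
#9 0xc8→b25/s1 L1-HIT; vc=[31]
#10 0x2f→b5/s1 MISS; vc=[31,25]
#11 0x4a→b9/s1 MISS; vc=[31,25,5]
#12 0x29→b5/s1 VC-HIT; vc=[31,25,9]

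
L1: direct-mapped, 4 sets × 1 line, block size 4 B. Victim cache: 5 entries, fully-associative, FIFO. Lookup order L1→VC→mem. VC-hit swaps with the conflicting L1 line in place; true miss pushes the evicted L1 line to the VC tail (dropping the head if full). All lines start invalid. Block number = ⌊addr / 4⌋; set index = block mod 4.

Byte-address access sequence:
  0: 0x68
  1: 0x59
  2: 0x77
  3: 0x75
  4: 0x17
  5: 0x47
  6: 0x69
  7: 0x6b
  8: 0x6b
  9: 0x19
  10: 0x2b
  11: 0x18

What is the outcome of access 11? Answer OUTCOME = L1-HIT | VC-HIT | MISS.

OUTCOME = VC-HIT

  [0] addr=0x68 blk=26 s=2: MISS | VC []
  [1] addr=0x59 blk=22 s=2: MISS | VC [26]
  [2] addr=0x77 blk=29 s=1: MISS | VC [26]
  [3] addr=0x75 blk=29 s=1: L1-HIT | VC [26]
  [4] addr=0x17 blk=5 s=1: MISS | VC [26, 29]
  [5] addr=0x47 blk=17 s=1: MISS | VC [26, 29, 5]
  [6] addr=0x69 blk=26 s=2: VC-HIT | VC [22, 29, 5]
  [7] addr=0x6b blk=26 s=2: L1-HIT | VC [22, 29, 5]
  [8] addr=0x6b blk=26 s=2: L1-HIT | VC [22, 29, 5]
  [9] addr=0x19 blk=6 s=2: MISS | VC [22, 29, 5, 26]
  [10] addr=0x2b blk=10 s=2: MISS | VC [22, 29, 5, 26, 6]
  [11] addr=0x18 blk=6 s=2: VC-HIT | VC [22, 29, 5, 26, 10]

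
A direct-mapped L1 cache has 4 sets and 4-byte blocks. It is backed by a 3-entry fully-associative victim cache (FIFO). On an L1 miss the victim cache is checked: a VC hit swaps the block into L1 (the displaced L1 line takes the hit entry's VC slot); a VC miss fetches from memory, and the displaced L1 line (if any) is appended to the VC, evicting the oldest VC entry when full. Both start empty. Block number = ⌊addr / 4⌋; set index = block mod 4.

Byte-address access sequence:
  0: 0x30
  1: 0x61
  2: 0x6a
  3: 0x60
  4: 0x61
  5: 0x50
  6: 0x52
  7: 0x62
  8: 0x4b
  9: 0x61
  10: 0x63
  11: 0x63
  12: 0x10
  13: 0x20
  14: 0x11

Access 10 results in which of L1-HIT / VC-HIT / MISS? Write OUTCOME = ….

  [0] addr=0x30 blk=12 s=0: MISS | VC []
  [1] addr=0x61 blk=24 s=0: MISS | VC [12]
  [2] addr=0x6a blk=26 s=2: MISS | VC [12]
  [3] addr=0x60 blk=24 s=0: L1-HIT | VC [12]
  [4] addr=0x61 blk=24 s=0: L1-HIT | VC [12]
  [5] addr=0x50 blk=20 s=0: MISS | VC [12, 24]
  [6] addr=0x52 blk=20 s=0: L1-HIT | VC [12, 24]
  [7] addr=0x62 blk=24 s=0: VC-HIT | VC [12, 20]
  [8] addr=0x4b blk=18 s=2: MISS | VC [12, 20, 26]
  [9] addr=0x61 blk=24 s=0: L1-HIT | VC [12, 20, 26]
  [10] addr=0x63 blk=24 s=0: L1-HIT | VC [12, 20, 26]
  [11] addr=0x63 blk=24 s=0: L1-HIT | VC [12, 20, 26]
  [12] addr=0x10 blk=4 s=0: MISS | VC [20, 26, 24]
  [13] addr=0x20 blk=8 s=0: MISS | VC [26, 24, 4]
  [14] addr=0x11 blk=4 s=0: VC-HIT | VC [26, 24, 8]

OUTCOME = L1-HIT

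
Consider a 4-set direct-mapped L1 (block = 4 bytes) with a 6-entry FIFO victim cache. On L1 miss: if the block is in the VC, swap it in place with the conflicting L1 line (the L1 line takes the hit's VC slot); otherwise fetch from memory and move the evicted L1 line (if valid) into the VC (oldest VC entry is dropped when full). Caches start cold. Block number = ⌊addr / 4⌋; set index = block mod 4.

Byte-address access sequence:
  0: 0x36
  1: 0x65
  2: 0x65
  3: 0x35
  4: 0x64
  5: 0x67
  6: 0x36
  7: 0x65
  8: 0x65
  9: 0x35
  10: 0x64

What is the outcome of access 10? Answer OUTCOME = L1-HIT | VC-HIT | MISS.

  [0] addr=0x36 blk=13 s=1: MISS | VC []
  [1] addr=0x65 blk=25 s=1: MISS | VC [13]
  [2] addr=0x65 blk=25 s=1: L1-HIT | VC [13]
  [3] addr=0x35 blk=13 s=1: VC-HIT | VC [25]
  [4] addr=0x64 blk=25 s=1: VC-HIT | VC [13]
  [5] addr=0x67 blk=25 s=1: L1-HIT | VC [13]
  [6] addr=0x36 blk=13 s=1: VC-HIT | VC [25]
  [7] addr=0x65 blk=25 s=1: VC-HIT | VC [13]
  [8] addr=0x65 blk=25 s=1: L1-HIT | VC [13]
  [9] addr=0x35 blk=13 s=1: VC-HIT | VC [25]
  [10] addr=0x64 blk=25 s=1: VC-HIT | VC [13]

OUTCOME = VC-HIT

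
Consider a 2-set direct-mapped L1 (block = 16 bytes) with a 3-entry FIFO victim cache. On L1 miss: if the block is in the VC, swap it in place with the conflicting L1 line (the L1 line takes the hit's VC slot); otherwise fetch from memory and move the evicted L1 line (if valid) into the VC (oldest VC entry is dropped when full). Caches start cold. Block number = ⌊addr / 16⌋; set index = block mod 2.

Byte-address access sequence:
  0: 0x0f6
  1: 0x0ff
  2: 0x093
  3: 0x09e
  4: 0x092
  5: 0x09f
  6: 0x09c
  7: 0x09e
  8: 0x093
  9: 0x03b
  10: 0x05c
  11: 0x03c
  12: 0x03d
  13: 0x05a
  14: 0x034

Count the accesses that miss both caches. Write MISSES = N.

0: 0xf6 (blk 15, set 1) → MISS  vc=[]
1: 0xff (blk 15, set 1) → L1-HIT  vc=[]
2: 0x93 (blk 9, set 1) → MISS  vc=[15]
3: 0x9e (blk 9, set 1) → L1-HIT  vc=[15]
4: 0x92 (blk 9, set 1) → L1-HIT  vc=[15]
5: 0x9f (blk 9, set 1) → L1-HIT  vc=[15]
6: 0x9c (blk 9, set 1) → L1-HIT  vc=[15]
7: 0x9e (blk 9, set 1) → L1-HIT  vc=[15]
8: 0x93 (blk 9, set 1) → L1-HIT  vc=[15]
9: 0x3b (blk 3, set 1) → MISS  vc=[15, 9]
10: 0x5c (blk 5, set 1) → MISS  vc=[15, 9, 3]
11: 0x3c (blk 3, set 1) → VC-HIT  vc=[15, 9, 5]
12: 0x3d (blk 3, set 1) → L1-HIT  vc=[15, 9, 5]
13: 0x5a (blk 5, set 1) → VC-HIT  vc=[15, 9, 3]
14: 0x34 (blk 3, set 1) → VC-HIT  vc=[15, 9, 5]

MISSES = 4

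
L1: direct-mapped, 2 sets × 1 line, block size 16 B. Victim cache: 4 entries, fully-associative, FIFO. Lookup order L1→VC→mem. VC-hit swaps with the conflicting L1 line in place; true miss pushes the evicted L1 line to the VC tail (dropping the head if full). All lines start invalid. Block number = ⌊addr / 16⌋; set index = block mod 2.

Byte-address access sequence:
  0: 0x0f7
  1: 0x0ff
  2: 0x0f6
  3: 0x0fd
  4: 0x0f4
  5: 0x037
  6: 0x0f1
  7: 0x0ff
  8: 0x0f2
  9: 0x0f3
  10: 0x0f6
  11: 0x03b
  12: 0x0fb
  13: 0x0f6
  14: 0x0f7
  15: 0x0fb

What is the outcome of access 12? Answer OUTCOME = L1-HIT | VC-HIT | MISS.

OUTCOME = VC-HIT

0: 0xf7 (blk 15, set 1) → MISS  vc=[]
1: 0xff (blk 15, set 1) → L1-HIT  vc=[]
2: 0xf6 (blk 15, set 1) → L1-HIT  vc=[]
3: 0xfd (blk 15, set 1) → L1-HIT  vc=[]
4: 0xf4 (blk 15, set 1) → L1-HIT  vc=[]
5: 0x37 (blk 3, set 1) → MISS  vc=[15]
6: 0xf1 (blk 15, set 1) → VC-HIT  vc=[3]
7: 0xff (blk 15, set 1) → L1-HIT  vc=[3]
8: 0xf2 (blk 15, set 1) → L1-HIT  vc=[3]
9: 0xf3 (blk 15, set 1) → L1-HIT  vc=[3]
10: 0xf6 (blk 15, set 1) → L1-HIT  vc=[3]
11: 0x3b (blk 3, set 1) → VC-HIT  vc=[15]
12: 0xfb (blk 15, set 1) → VC-HIT  vc=[3]
13: 0xf6 (blk 15, set 1) → L1-HIT  vc=[3]
14: 0xf7 (blk 15, set 1) → L1-HIT  vc=[3]
15: 0xfb (blk 15, set 1) → L1-HIT  vc=[3]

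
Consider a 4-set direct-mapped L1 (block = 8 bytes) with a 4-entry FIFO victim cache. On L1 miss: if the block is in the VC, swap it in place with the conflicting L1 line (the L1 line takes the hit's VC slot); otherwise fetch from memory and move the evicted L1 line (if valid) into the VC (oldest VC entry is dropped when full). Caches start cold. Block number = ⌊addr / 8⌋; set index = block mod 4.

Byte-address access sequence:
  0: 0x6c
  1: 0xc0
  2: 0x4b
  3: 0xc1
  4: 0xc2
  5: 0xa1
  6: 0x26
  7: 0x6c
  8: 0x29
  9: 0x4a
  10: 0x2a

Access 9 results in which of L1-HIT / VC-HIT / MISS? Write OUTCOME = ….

  [0] addr=0x6c blk=13 s=1: MISS | VC []
  [1] addr=0xc0 blk=24 s=0: MISS | VC []
  [2] addr=0x4b blk=9 s=1: MISS | VC [13]
  [3] addr=0xc1 blk=24 s=0: L1-HIT | VC [13]
  [4] addr=0xc2 blk=24 s=0: L1-HIT | VC [13]
  [5] addr=0xa1 blk=20 s=0: MISS | VC [13, 24]
  [6] addr=0x26 blk=4 s=0: MISS | VC [13, 24, 20]
  [7] addr=0x6c blk=13 s=1: VC-HIT | VC [9, 24, 20]
  [8] addr=0x29 blk=5 s=1: MISS | VC [9, 24, 20, 13]
  [9] addr=0x4a blk=9 s=1: VC-HIT | VC [5, 24, 20, 13]
  [10] addr=0x2a blk=5 s=1: VC-HIT | VC [9, 24, 20, 13]

OUTCOME = VC-HIT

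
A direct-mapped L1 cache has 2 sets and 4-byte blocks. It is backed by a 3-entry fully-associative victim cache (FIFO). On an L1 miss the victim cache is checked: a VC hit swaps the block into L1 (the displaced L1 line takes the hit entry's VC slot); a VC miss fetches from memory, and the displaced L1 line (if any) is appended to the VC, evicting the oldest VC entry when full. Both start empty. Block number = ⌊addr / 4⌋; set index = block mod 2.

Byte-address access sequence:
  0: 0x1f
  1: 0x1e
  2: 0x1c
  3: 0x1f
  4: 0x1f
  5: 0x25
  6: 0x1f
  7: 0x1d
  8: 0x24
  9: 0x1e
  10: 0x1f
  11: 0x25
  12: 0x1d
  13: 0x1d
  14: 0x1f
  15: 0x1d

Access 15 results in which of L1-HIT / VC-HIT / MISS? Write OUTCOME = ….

OUTCOME = L1-HIT

#0 0x1f→b7/s1 MISS; vc=[]
#1 0x1e→b7/s1 L1-HIT; vc=[]
#2 0x1c→b7/s1 L1-HIT; vc=[]
#3 0x1f→b7/s1 L1-HIT; vc=[]
#4 0x1f→b7/s1 L1-HIT; vc=[]
#5 0x25→b9/s1 MISS; vc=[7]
#6 0x1f→b7/s1 VC-HIT; vc=[9]
#7 0x1d→b7/s1 L1-HIT; vc=[9]
#8 0x24→b9/s1 VC-HIT; vc=[7]
#9 0x1e→b7/s1 VC-HIT; vc=[9]
#10 0x1f→b7/s1 L1-HIT; vc=[9]
#11 0x25→b9/s1 VC-HIT; vc=[7]
#12 0x1d→b7/s1 VC-HIT; vc=[9]
#13 0x1d→b7/s1 L1-HIT; vc=[9]
#14 0x1f→b7/s1 L1-HIT; vc=[9]
#15 0x1d→b7/s1 L1-HIT; vc=[9]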